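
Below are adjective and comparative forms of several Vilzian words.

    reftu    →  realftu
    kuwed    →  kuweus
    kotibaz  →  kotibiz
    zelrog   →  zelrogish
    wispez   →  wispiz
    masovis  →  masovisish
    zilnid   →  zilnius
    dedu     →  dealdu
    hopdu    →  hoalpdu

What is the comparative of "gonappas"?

gonappasish

"gonappas" ends in -s. The one such stem in the data (masovis → masovisish) adds -ish, so the same rule applies.
The other patterns: stems ending in -u insert -al- after the first vowel; stems ending in -z change the last vowel to 'i'; stems ending in -d drop the final letter and add -us.
So gonappas → gonappasish.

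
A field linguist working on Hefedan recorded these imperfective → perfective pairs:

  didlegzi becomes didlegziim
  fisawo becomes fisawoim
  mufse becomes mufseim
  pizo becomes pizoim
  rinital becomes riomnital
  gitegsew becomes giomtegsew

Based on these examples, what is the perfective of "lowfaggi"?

lowfaggiim

mufse and gitegsew both have last vowel 'e' yet inflect differently (mufseim, giomtegsew), so the last vowel is not what conditions the rule; whether the stem ends in a vowel or a consonant is.
"lowfaggi" ends in a vowel. The stems ending in a vowel (didlegzi → didlegziim, fisawo → fisawoim, mufse → mufseim) add -im.
The other pattern: stems ending in a consonant insert -om- after the first vowel.
So lowfaggi → lowfaggiim.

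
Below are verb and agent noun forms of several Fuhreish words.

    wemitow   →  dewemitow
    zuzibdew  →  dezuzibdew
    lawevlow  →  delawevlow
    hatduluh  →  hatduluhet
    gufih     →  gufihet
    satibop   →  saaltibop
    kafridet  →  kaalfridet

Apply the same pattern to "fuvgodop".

wemitow and satibop both have last vowel 'o' yet inflect differently (dewemitow, saaltibop), so the last vowel is not what conditions the rule; the final letter is.
"fuvgodop" ends in -p. The one such stem in the data (satibop → saaltibop) inserts -al- after the first vowel (as does kafridet), so the same rule applies.
The other patterns: stems ending in -w add the prefix de-; stems ending in -h add -et.
So fuvgodop → fualvgodop.

fualvgodop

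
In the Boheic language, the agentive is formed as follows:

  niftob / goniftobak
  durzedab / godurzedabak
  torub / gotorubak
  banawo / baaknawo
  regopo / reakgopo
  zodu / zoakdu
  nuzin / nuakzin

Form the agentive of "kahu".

kaakhu

niftob and banawo both have last vowel 'o' yet inflect differently (goniftobak, baaknawo), so the last vowel is not what conditions the rule; the final letter is.
"kahu" ends in -u. The one such stem in the data (zodu → zoakdu) inserts -ak- after the first vowel (as do banawo, regopo), so the same rule applies.
So kahu → kaakhu.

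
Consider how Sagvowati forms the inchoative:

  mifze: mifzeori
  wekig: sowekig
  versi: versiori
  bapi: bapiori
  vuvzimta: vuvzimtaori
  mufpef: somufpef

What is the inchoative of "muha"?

muhaori

"muha" ends in a vowel. The stems ending in a vowel (mifze → mifzeori, versi → versiori, vuvzimta → vuvzimtaori) add -ori.
So muha → muhaori.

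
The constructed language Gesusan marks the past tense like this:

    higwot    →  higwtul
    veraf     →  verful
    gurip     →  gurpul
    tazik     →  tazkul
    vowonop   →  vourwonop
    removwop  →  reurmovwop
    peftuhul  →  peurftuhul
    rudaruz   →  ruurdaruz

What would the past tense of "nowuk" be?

gurip and vowonop both end in -p yet inflect differently (gurpul, vourwonop), so the final letter is not what conditions the rule; the number of vowels is.
"nowuk" has 2 vowels. The stems with 2 vowels (higwot → higwtul, veraf → verful, gurip → gurpul) delete the last vowel and add -ul.
The other pattern: stems with 3 vowels insert -ur- after the first vowel.
So nowuk → nowkul.

nowkul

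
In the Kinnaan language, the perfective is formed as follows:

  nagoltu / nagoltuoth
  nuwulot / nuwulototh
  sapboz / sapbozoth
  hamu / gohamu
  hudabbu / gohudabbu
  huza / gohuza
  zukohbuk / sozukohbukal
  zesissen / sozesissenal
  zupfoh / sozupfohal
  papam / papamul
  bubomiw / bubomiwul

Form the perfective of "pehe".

nagoltu and hamu both end in -u yet inflect differently (nagoltuoth, gohamu), so the final letter is not what conditions the rule; the first letter is.
"pehe" begins with p-. The one such stem in the data (papam → papamul) adds -ul, so the same rule applies.
So pehe → peheul.

peheul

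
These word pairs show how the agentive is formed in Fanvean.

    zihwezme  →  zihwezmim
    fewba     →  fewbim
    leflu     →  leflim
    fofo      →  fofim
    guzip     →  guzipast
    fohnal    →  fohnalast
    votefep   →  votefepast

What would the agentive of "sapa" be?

"sapa" ends in a vowel. The stems ending in a vowel (zihwezme → zihwezmim, fewba → fewbim, leflu → leflim) drop the final letter and add -im.
So sapa → sapim.

sapim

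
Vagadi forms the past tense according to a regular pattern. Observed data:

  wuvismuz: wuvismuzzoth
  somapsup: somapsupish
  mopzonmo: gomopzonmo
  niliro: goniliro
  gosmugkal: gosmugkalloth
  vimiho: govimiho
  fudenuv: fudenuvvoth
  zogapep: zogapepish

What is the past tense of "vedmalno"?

"vedmalno" ends in -o. The stems ending in -o (niliro → goniliro, mopzonmo → gomopzonmo, vimiho → govimiho) add the prefix go-.
So vedmalno → govedmalno.

govedmalno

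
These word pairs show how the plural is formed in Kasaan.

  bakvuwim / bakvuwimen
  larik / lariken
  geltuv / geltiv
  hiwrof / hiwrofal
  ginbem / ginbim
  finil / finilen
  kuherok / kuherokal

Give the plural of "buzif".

buzifen

larik and kuherok both end in -k yet inflect differently (lariken, kuherokal), so the final letter is not what conditions the rule; the last vowel is.
"buzif" has last vowel 'i'. The stems whose last vowel is 'i' (finil → finilen, larik → lariken, bakvuwim → bakvuwimen) add -en.
The other patterns: stems whose last vowel is 'o' add -al; stems whose last vowel is 'e' or 'u' change the last vowel to 'i'.
So buzif → buzifen.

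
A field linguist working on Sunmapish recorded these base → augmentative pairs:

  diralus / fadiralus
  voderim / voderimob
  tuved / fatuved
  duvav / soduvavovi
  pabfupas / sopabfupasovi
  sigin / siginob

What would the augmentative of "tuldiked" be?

fatuldiked

diralus and pabfupas both end in -s yet inflect differently (fadiralus, sopabfupasovi), so the final letter is not what conditions the rule; the last vowel is.
"tuldiked" has last vowel 'e'. The one such stem in the data (tuved → fatuved) adds the prefix fa-, so the same rule applies.
So tuldiked → fatuldiked.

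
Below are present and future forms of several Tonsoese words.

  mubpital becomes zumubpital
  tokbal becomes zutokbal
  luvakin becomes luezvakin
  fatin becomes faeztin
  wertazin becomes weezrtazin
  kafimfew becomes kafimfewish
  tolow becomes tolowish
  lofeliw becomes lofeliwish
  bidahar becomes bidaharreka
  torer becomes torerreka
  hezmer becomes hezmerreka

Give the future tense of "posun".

luvakin and lofeliw both have last vowel 'i' yet inflect differently (luezvakin, lofeliwish), so the last vowel is not what conditions the rule; the final letter is.
"posun" ends in -n. The stems ending in -n (luvakin → luezvakin, fatin → faeztin, wertazin → weezrtazin) insert -ez- after the first vowel.
So posun → poezsun.

poezsun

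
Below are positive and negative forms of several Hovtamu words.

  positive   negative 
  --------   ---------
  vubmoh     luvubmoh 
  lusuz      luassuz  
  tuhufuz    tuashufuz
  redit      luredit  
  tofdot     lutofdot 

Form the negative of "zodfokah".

luzodfokah

tuhufuz and tofdot both begin with t- yet inflect differently (tuashufuz, lutofdot), so the first letter is not what conditions the rule; the final letter is.
"zodfokah" ends in -h. The one such stem in the data (vubmoh → luvubmoh) adds the prefix lu-, so the same rule applies.
So zodfokah → luzodfokah.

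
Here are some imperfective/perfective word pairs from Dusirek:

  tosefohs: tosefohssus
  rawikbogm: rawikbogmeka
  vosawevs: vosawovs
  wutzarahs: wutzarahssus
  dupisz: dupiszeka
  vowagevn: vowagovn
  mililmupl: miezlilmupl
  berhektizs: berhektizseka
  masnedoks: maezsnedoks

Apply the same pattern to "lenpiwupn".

vosawevs and masnedoks both end in -s yet inflect differently (vosawovs, maezsnedoks), so the final letter is not what conditions the rule; the second-to-last letter is.
"lenpiwupn" has second-to-last letter 'p'. The one such stem in the data (mililmupl → miezlilmupl) inserts -ez- after the first vowel (as does masnedoks), so the same rule applies.
The other patterns: stems whose second-to-last letter is 'v' change the last vowel to 'o'; stems whose second-to-last letter is 'h' double the final consonant and add -us; stems whose second-to-last letter is 'g', 's' or 'z' add -eka.
So lenpiwupn → leeznpiwupn.

leeznpiwupn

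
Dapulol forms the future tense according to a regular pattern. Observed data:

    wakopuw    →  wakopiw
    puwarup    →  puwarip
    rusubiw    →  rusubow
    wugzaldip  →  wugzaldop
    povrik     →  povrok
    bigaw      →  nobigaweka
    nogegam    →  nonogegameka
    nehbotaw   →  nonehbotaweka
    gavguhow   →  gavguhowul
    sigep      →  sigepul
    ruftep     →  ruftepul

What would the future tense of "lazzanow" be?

lazzanowul

wakopuw and rusubiw both end in -w yet inflect differently (wakopiw, rusubow), so the final letter is not what conditions the rule; the last vowel is.
"lazzanow" has last vowel 'o'. The one such stem in the data (gavguhow → gavguhowul) adds -ul, so the same rule applies.
The other patterns: stems whose last vowel is 'u' change the last vowel to 'i'; stems whose last vowel is 'i' change the last vowel to 'o'; stems whose last vowel is 'a' add no- … -eka around the stem.
So lazzanow → lazzanowul.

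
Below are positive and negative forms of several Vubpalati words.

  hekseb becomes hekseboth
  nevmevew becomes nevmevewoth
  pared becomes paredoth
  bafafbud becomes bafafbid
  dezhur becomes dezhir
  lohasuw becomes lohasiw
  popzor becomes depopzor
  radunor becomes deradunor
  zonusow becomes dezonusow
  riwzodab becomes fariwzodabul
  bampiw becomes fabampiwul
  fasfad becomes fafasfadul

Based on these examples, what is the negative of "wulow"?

dewulow

"wulow" has last vowel 'o'. The stems whose last vowel is 'o' (popzor → depopzor, radunor → deradunor, zonusow → dezonusow) add the prefix de-.
The other patterns: stems whose last vowel is 'e' add -oth; stems whose last vowel is 'u' change the last vowel to 'i'; stems whose last vowel is 'a' or 'i' add fa- … -ul around the stem.
So wulow → dewulow.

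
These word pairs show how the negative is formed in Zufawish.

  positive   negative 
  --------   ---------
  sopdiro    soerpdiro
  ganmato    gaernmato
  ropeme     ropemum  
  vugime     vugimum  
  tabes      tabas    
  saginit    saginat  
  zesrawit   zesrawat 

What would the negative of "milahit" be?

milahat

ropeme and tabes both have last vowel 'e' yet inflect differently (ropemum, tabas), so the last vowel is not what conditions the rule; the final letter is.
"milahit" ends in -t. The stems ending in -t (saginit → saginat, zesrawit → zesrawat) change the last vowel to 'a'.
The other patterns: stems ending in -o insert -er- after the first vowel; stems ending in -e drop the final letter and add -um.
So milahit → milahat.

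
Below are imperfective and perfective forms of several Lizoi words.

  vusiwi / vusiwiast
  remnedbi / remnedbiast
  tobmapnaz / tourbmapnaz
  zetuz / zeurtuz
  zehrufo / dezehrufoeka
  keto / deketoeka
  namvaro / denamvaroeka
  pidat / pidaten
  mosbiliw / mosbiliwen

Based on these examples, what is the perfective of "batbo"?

debatboeka

tobmapnaz and pidat both have last vowel 'a' yet inflect differently (tourbmapnaz, pidaten), so the last vowel is not what conditions the rule; the final letter is.
"batbo" ends in -o. The stems ending in -o (zehrufo → dezehrufoeka, keto → deketoeka, namvaro → denamvaroeka) add de- … -eka around the stem.
The other patterns: stems ending in -i add -ast; stems ending in -z insert -ur- after the first vowel; stems ending in -t or -w add -en.
So batbo → debatboeka.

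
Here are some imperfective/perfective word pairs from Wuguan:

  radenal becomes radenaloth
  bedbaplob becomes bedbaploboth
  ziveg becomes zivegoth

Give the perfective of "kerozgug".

kerozgugoth

Every pair shown (radenal → radenaloth, bedbaplob → bedbaploboth, ziveg → zivegoth) follows the same rule: add -oth.
So kerozgug → kerozgugoth.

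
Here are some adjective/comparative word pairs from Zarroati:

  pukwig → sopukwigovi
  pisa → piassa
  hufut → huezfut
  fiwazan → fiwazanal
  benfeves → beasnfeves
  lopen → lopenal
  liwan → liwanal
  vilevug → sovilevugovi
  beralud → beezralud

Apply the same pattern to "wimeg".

pisa and fiwazan both have last vowel 'a' yet inflect differently (piassa, fiwazanal), so the last vowel is not what conditions the rule; the final letter is.
"wimeg" ends in -g. The stems ending in -g (pukwig → sopukwigovi, vilevug → sovilevugovi) add so- … -ovi around the stem.
So wimeg → sowimegovi.

sowimegovi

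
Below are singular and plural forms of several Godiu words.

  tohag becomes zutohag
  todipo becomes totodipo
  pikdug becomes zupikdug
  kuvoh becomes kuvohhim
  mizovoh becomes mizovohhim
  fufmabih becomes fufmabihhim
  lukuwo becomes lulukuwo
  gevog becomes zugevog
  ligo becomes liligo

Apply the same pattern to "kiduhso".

kuvoh and gevog both have last vowel 'o' yet inflect differently (kuvohhim, zugevog), so the last vowel is not what conditions the rule; the final letter is.
"kiduhso" ends in -o. The stems ending in -o (lukuwo → lulukuwo, ligo → liligo, todipo → totodipo) repeat the first consonant+vowel as a prefix.
The other patterns: stems ending in -h double the final consonant and add -im; stems ending in -g add the prefix zu-.
So kiduhso → kikiduhso.

kikiduhso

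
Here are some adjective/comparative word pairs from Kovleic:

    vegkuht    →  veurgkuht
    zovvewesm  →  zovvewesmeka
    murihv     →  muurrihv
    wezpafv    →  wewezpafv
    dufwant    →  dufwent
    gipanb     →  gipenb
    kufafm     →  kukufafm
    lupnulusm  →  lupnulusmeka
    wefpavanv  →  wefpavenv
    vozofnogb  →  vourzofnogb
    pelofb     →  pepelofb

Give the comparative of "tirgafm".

titirgafm

pelofb and gipanb both end in -b yet inflect differently (pepelofb, gipenb), so the final letter is not what conditions the rule; the second-to-last letter is.
"tirgafm" has second-to-last letter 'f'. The stems whose second-to-last letter is 'f' (kufafm → kukufafm, wezpafv → wewezpafv, pelofb → pepelofb) repeat the first consonant+vowel as a prefix.
So tirgafm → titirgafm.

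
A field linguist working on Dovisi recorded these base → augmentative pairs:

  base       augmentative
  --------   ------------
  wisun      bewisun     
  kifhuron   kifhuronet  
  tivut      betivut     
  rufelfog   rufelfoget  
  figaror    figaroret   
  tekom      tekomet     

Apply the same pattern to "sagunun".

besagunun

kifhuron and wisun both end in -n yet inflect differently (kifhuronet, bewisun), so the final letter is not what conditions the rule; the last vowel is.
"sagunun" has last vowel 'u'. The stems whose last vowel is 'u' (tivut → betivut, wisun → bewisun) add the prefix be-.
The other pattern: stems whose last vowel is 'o' add -et.
So sagunun → besagunun.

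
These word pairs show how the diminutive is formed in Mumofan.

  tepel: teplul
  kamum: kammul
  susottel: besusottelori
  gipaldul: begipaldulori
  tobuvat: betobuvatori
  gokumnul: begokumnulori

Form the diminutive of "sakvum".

sakvmul

"sakvum" has 2 vowels. The stems with 2 vowels (tepel → teplul, kamum → kammul) delete the last vowel and add -ul.
So sakvum → sakvmul.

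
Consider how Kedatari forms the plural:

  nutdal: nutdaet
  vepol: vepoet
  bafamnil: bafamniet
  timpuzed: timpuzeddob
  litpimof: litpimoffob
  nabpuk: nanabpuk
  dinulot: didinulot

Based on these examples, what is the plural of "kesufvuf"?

"kesufvuf" ends in -f. The one such stem in the data (litpimof → litpimoffob) doubles the final consonant and adds -ob (as does timpuzed), so the same rule applies.
So kesufvuf → kesufvuffob.

kesufvuffob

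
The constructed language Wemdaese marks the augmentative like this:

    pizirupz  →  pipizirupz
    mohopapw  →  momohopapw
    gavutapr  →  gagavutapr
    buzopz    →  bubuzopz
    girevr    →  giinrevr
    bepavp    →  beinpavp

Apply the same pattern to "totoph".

tototoph

gavutapr and girevr both end in -r yet inflect differently (gagavutapr, giinrevr), so the final letter is not what conditions the rule; the second-to-last letter is.
"totoph" has second-to-last letter 'p'. The stems whose second-to-last letter is 'p' (pizirupz → pipizirupz, mohopapw → momohopapw, gavutapr → gagavutapr) repeat the first consonant+vowel as a prefix.
The other pattern: stems whose second-to-last letter is 'v' insert -in- after the first vowel.
So totoph → tototoph.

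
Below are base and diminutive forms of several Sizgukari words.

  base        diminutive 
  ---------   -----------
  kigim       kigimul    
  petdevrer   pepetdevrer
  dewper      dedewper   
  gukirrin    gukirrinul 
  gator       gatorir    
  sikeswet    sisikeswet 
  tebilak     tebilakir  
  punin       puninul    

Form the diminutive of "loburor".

dewper and gator both end in -r yet inflect differently (dedewper, gatorir), so the final letter is not what conditions the rule; the last vowel is.
"loburor" has last vowel 'o'. The one such stem in the data (gator → gatorir) adds -ir, so the same rule applies.
So loburor → loburorir.

loburorir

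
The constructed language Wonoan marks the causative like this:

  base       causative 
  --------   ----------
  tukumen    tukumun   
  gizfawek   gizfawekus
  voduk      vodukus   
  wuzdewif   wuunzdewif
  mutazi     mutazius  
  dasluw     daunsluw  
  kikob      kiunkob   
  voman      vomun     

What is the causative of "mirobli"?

miroblius

"mirobli" ends in -i. The one such stem in the data (mutazi → mutazius) adds -us, so the same rule applies.
So mirobli → miroblius.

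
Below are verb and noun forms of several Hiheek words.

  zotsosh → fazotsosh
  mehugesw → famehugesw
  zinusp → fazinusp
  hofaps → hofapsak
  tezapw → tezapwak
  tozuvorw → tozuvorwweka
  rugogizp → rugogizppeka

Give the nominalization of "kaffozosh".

"kaffozosh" has second-to-last letter 's'. The stems whose second-to-last letter is 's' (zotsosh → fazotsosh, mehugesw → famehugesw, zinusp → fazinusp) add the prefix fa-.
The other patterns: stems whose second-to-last letter is 'p' add -ak; stems whose second-to-last letter is 'r' or 'z' double the final consonant and add -eka.
So kaffozosh → fakaffozosh.

fakaffozosh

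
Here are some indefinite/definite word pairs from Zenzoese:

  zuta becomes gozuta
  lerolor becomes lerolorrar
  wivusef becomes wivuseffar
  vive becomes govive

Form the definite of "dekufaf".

"dekufaf" ends in a consonant. The stems ending in a consonant (wivusef → wivuseffar, lerolor → lerolorrar) double the final consonant and add -ar.
The other pattern: stems ending in a vowel add the prefix go-.
So dekufaf → dekufaffar.

dekufaffar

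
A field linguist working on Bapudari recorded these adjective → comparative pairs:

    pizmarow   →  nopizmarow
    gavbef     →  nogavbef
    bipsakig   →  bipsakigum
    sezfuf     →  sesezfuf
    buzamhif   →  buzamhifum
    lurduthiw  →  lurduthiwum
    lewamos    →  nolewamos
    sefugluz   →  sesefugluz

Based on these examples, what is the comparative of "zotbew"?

sezfuf and buzamhif both end in -f yet inflect differently (sesezfuf, buzamhifum), so the final letter is not what conditions the rule; the last vowel is.
"zotbew" has last vowel 'e'. The one such stem in the data (gavbef → nogavbef) adds the prefix no-, so the same rule applies.
So zotbew → nozotbew.

nozotbew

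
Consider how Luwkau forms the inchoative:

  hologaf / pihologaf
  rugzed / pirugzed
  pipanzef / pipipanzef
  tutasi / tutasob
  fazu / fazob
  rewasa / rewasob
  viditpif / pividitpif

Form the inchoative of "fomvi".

fomvob

"fomvi" ends in a vowel. The stems ending in a vowel (rewasa → rewasob, fazu → fazob, tutasi → tutasob) drop the final letter and add -ob.
So fomvi → fomvob.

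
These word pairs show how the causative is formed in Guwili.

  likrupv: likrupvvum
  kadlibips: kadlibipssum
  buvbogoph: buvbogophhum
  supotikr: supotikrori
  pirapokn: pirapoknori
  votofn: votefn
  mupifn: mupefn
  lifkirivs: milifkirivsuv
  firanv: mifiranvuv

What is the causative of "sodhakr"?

pirapokn and votofn both end in -n yet inflect differently (pirapoknori, votefn), so the final letter is not what conditions the rule; the second-to-last letter is.
"sodhakr" has second-to-last letter 'k'. The stems whose second-to-last letter is 'k' (supotikr → supotikrori, pirapokn → pirapoknori) add -ori.
So sodhakr → sodhakrori.

sodhakrori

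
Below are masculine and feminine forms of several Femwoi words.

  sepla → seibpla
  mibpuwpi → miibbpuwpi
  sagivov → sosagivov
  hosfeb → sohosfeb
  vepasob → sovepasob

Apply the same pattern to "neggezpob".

soneggezpob

sepla and sagivov both begin with s- yet inflect differently (seibpla, sosagivov), so the first letter is not what conditions the rule; whether the stem ends in a vowel or a consonant is.
"neggezpob" ends in a consonant. The stems ending in a consonant (sagivov → sosagivov, hosfeb → sohosfeb, vepasob → sovepasob) add the prefix so-.
The other pattern: stems ending in a vowel insert -ib- after the first vowel.
So neggezpob → soneggezpob.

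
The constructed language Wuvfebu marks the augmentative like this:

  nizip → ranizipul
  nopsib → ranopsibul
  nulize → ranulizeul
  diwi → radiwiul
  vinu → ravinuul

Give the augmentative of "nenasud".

ranenasudul

Every pair shown (nizip → ranizipul, nopsib → ranopsibul, nulize → ranulizeul, …) follows the same rule: add ra- … -ul around the stem.
So nenasud → ranenasudul.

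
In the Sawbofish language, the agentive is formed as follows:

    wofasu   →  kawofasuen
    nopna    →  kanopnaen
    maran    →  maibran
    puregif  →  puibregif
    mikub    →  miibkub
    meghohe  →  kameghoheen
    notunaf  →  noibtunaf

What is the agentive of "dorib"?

"dorib" ends in a consonant. The stems ending in a consonant (mikub → miibkub, puregif → puibregif, notunaf → noibtunaf) insert -ib- after the first vowel.
So dorib → doibrib.

doibrib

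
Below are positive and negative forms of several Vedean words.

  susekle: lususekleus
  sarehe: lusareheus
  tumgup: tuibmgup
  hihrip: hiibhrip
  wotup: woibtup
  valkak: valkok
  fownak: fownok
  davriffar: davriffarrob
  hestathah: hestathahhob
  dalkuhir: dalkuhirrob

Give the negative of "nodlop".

noibdlop

"nodlop" ends in -p. The stems ending in -p (tumgup → tuibmgup, hihrip → hiibhrip, wotup → woibtup) insert -ib- after the first vowel.
So nodlop → noibdlop.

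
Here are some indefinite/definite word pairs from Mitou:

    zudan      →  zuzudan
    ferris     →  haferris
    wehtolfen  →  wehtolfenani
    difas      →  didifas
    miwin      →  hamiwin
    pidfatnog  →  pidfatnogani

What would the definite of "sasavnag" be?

sasasavnag

ferris and difas both end in -s yet inflect differently (haferris, didifas), so the final letter is not what conditions the rule; the last vowel is.
"sasavnag" has last vowel 'a'. The stems whose last vowel is 'a' (difas → didifas, zudan → zuzudan) repeat the first consonant+vowel as a prefix.
So sasavnag → sasasavnag.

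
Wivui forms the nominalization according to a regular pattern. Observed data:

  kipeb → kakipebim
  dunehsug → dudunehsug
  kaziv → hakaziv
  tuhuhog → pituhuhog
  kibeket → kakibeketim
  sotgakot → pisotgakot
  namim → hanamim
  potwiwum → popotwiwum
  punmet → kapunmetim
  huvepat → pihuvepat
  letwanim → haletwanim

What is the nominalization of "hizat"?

pihizat

"hizat" has last vowel 'a'. The one such stem in the data (huvepat → pihuvepat) adds the prefix pi-, so the same rule applies.
The other patterns: stems whose last vowel is 'e' add ka- … -im around the stem; stems whose last vowel is 'i' add the prefix ha-; stems whose last vowel is 'u' repeat the first consonant+vowel as a prefix.
So hizat → pihizat.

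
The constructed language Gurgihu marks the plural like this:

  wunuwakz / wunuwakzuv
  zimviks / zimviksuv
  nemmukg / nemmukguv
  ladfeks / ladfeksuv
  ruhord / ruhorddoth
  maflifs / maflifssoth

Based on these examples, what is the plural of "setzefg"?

setzefggoth

zimviks and maflifs both end in -s yet inflect differently (zimviksuv, maflifssoth), so the final letter is not what conditions the rule; the second-to-last letter is.
"setzefg" has second-to-last letter 'f'. The one such stem in the data (maflifs → maflifssoth) doubles the final consonant and adds -oth (as does ruhord), so the same rule applies.
The other pattern: stems whose second-to-last letter is 'k' add -uv.
So setzefg → setzefggoth.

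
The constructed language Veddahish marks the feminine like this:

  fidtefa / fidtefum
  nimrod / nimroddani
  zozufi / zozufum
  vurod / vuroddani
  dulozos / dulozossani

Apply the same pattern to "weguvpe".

weguvpum

"weguvpe" ends in a vowel. The stems ending in a vowel (fidtefa → fidtefum, zozufi → zozufum) drop the final letter and add -um.
So weguvpe → weguvpum.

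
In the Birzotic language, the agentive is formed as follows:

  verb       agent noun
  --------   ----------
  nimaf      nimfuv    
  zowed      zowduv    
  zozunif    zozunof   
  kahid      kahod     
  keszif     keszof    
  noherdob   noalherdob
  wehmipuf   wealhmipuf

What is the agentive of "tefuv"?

nimaf and zozunif both end in -f yet inflect differently (nimfuv, zozunof), so the final letter is not what conditions the rule; the last vowel is.
"tefuv" has last vowel 'u'. The one such stem in the data (wehmipuf → wealhmipuf) inserts -al- after the first vowel (as does noherdob), so the same rule applies.
The other patterns: stems whose last vowel is 'a' or 'e' delete the last vowel and add -uv; stems whose last vowel is 'i' change the last vowel to 'o'.
So tefuv → tealfuv.

tealfuv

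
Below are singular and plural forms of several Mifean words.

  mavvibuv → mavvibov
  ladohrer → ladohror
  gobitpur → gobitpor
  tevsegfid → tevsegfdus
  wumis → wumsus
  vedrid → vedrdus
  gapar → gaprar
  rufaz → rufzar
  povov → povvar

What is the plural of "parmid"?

parmdus

ladohrer and gapar both end in -r yet inflect differently (ladohror, gaprar), so the final letter is not what conditions the rule; the last vowel is.
"parmid" has last vowel 'i'. The stems whose last vowel is 'i' (tevsegfid → tevsegfdus, wumis → wumsus, vedrid → vedrdus) delete the last vowel and add -us.
The other patterns: stems whose last vowel is 'e' or 'u' change the last vowel to 'o'; stems whose last vowel is 'a' or 'o' delete the last vowel and add -ar.
So parmid → parmdus.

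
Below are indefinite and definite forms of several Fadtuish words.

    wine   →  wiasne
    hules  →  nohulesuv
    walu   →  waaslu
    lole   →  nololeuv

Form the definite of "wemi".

wine and lole both end in -e yet inflect differently (wiasne, nololeuv), so the final letter is not what conditions the rule; the first letter is.
"wemi" begins with w-. The stems beginning with w- (wine → wiasne, walu → waaslu) insert -as- after the first vowel.
So wemi → weasmi.

weasmi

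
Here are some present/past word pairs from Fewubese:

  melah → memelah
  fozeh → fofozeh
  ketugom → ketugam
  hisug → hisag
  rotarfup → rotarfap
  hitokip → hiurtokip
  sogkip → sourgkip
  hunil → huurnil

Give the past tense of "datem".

dadatem

"datem" has last vowel 'e'. The one such stem in the data (fozeh → fofozeh) repeats the first consonant+vowel as a prefix (as does melah), so the same rule applies.
The other patterns: stems whose last vowel is 'o' or 'u' change the last vowel to 'a'; stems whose last vowel is 'i' insert -ur- after the first vowel.
So datem → dadatem.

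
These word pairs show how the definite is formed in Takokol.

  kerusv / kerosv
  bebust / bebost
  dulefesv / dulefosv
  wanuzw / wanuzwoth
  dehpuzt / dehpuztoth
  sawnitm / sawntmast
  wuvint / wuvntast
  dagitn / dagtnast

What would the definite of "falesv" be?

falosv

"falesv" has second-to-last letter 's'. The stems whose second-to-last letter is 's' (kerusv → kerosv, bebust → bebost, dulefesv → dulefosv) change the last vowel to 'o'.
The other patterns: stems whose second-to-last letter is 'z' add -oth; stems whose second-to-last letter is 'n' or 't' delete the last vowel and add -ast.
So falesv → falosv.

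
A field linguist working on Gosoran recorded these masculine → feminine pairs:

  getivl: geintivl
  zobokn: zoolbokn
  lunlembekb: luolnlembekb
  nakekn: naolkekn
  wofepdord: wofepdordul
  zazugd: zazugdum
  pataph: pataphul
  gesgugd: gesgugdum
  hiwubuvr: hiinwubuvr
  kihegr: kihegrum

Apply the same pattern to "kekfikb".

"kekfikb" has second-to-last letter 'k'. The stems whose second-to-last letter is 'k' (nakekn → naolkekn, lunlembekb → luolnlembekb, zobokn → zoolbokn) insert -ol- after the first vowel.
The other patterns: stems whose second-to-last letter is 'g' add -um; stems whose second-to-last letter is 'v' insert -in- after the first vowel; stems whose second-to-last letter is 'p' or 'r' add -ul.
So kekfikb → keolkfikb.

keolkfikb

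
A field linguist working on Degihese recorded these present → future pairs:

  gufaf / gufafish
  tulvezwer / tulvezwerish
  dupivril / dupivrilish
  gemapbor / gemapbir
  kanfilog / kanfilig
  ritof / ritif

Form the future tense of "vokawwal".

"vokawwal" has last vowel 'a'. The one such stem in the data (gufaf → gufafish) adds -ish, so the same rule applies.
So vokawwal → vokawwalish.

vokawwalish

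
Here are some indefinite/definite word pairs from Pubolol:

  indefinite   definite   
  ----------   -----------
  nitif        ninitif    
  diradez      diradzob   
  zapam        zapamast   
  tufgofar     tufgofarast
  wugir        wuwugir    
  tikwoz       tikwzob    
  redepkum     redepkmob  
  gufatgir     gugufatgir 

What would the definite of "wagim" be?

tufgofar and gufatgir both end in -r yet inflect differently (tufgofarast, gugufatgir), so the final letter is not what conditions the rule; the last vowel is.
"wagim" has last vowel 'i'. The stems whose last vowel is 'i' (gufatgir → gugufatgir, nitif → ninitif, wugir → wuwugir) repeat the first consonant+vowel as a prefix.
The other patterns: stems whose last vowel is 'a' add -ast; stems whose last vowel is 'e', 'o' or 'u' delete the last vowel and add -ob.
So wagim → wawagim.

wawagim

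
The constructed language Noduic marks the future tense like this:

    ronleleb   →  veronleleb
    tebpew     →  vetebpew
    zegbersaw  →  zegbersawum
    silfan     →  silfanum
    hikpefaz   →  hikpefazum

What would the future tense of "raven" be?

tebpew and zegbersaw both end in -w yet inflect differently (vetebpew, zegbersawum), so the final letter is not what conditions the rule; the last vowel is.
"raven" has last vowel 'e'. The stems whose last vowel is 'e' (ronleleb → veronleleb, tebpew → vetebpew) add the prefix ve-.
So raven → veraven.

veraven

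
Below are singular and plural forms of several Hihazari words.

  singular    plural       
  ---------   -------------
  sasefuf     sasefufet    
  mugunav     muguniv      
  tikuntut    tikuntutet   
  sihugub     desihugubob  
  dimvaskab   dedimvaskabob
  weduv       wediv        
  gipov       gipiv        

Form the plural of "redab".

deredabob

"redab" ends in -b. The stems ending in -b (sihugub → desihugubob, dimvaskab → dedimvaskabob) add de- … -ob around the stem.
So redab → deredabob.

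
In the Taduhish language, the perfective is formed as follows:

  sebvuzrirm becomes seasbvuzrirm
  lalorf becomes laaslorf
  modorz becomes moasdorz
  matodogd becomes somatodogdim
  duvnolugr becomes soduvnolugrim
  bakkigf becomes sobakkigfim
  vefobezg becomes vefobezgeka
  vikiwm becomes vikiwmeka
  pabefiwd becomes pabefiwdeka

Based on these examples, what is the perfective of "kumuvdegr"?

sokumuvdegrim

"kumuvdegr" has second-to-last letter 'g'. The stems whose second-to-last letter is 'g' (matodogd → somatodogdim, duvnolugr → soduvnolugrim, bakkigf → sobakkigfim) add so- … -im around the stem.
The other patterns: stems whose second-to-last letter is 'r' insert -as- after the first vowel; stems whose second-to-last letter is 'w' or 'z' add -eka.
So kumuvdegr → sokumuvdegrim.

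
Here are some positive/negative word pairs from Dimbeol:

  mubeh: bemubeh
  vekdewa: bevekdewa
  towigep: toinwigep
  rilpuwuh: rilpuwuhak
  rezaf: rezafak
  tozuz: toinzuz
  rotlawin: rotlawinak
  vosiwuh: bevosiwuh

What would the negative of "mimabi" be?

"mimabi" begins with m-. The one such stem in the data (mubeh → bemubeh) adds the prefix be-, so the same rule applies.
The other patterns: stems beginning with r- add -ak; stems beginning with t- insert -in- after the first vowel.
So mimabi → bemimabi.

bemimabi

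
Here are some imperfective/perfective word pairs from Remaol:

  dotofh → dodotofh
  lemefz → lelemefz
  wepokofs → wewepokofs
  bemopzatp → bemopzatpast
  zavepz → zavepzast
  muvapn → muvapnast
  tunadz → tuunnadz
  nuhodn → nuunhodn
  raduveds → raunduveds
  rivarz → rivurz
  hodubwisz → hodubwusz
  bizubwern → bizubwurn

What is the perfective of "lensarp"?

lemefz and zavepz both end in -z yet inflect differently (lelemefz, zavepzast), so the final letter is not what conditions the rule; the second-to-last letter is.
"lensarp" has second-to-last letter 'r'. The stems whose second-to-last letter is 'r' (rivarz → rivurz, bizubwern → bizubwurn) change the last vowel to 'u'.
The other patterns: stems whose second-to-last letter is 'f' repeat the first consonant+vowel as a prefix; stems whose second-to-last letter is 'p' or 't' add -ast; stems whose second-to-last letter is 'd' insert -un- after the first vowel.
So lensarp → lensurp.

lensurp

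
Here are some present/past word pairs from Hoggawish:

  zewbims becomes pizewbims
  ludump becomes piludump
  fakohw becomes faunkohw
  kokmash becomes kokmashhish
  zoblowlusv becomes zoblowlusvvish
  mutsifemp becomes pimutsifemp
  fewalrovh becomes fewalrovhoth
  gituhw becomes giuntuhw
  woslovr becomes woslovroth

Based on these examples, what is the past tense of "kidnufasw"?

"kidnufasw" has second-to-last letter 's'. The stems whose second-to-last letter is 's' (kokmash → kokmashhish, zoblowlusv → zoblowlusvvish) double the final consonant and add -ish.
So kidnufasw → kidnufaswwish.

kidnufaswwish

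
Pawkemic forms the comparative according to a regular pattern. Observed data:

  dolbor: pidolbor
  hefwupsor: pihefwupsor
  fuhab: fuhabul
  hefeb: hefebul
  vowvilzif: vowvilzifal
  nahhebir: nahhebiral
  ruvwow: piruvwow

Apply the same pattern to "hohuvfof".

pihohuvfof

nahhebir and hefwupsor both end in -r yet inflect differently (nahhebiral, pihefwupsor), so the final letter is not what conditions the rule; the last vowel is.
"hohuvfof" has last vowel 'o'. The stems whose last vowel is 'o' (hefwupsor → pihefwupsor, ruvwow → piruvwow, dolbor → pidolbor) add the prefix pi-.
So hohuvfof → pihohuvfof.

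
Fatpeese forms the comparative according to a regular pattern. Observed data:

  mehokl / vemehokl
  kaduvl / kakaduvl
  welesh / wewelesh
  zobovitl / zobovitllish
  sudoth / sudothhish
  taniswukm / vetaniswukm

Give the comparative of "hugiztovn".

mehokl and zobovitl both end in -l yet inflect differently (vemehokl, zobovitllish), so the final letter is not what conditions the rule; the second-to-last letter is.
"hugiztovn" has second-to-last letter 'v'. The one such stem in the data (kaduvl → kakaduvl) repeats the first consonant+vowel as a prefix (as does welesh), so the same rule applies.
The other patterns: stems whose second-to-last letter is 'k' add the prefix ve-; stems whose second-to-last letter is 't' double the final consonant and add -ish.
So hugiztovn → huhugiztovn.

huhugiztovn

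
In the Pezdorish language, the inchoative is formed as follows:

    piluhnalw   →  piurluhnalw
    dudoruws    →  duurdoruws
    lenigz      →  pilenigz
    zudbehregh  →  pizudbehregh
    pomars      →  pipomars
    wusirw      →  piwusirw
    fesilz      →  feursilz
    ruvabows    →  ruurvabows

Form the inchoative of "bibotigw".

piluhnalw and wusirw both end in -w yet inflect differently (piurluhnalw, piwusirw), so the final letter is not what conditions the rule; the second-to-last letter is.
"bibotigw" has second-to-last letter 'g'. The stems whose second-to-last letter is 'g' (zudbehregh → pizudbehregh, lenigz → pilenigz) add the prefix pi-.
The other pattern: stems whose second-to-last letter is 'l' or 'w' insert -ur- after the first vowel.
So bibotigw → pibibotigw.

pibibotigw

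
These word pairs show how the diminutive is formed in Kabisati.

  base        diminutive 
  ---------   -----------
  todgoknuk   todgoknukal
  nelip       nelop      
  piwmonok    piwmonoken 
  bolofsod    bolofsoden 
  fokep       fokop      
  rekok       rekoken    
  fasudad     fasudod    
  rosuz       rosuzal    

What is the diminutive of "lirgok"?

rekok and todgoknuk both end in -k yet inflect differently (rekoken, todgoknukal), so the final letter is not what conditions the rule; the last vowel is.
"lirgok" has last vowel 'o'. The stems whose last vowel is 'o' (bolofsod → bolofsoden, rekok → rekoken, piwmonok → piwmonoken) add -en.
The other patterns: stems whose last vowel is 'u' add -al; stems whose last vowel is 'a', 'e' or 'i' change the last vowel to 'o'.
So lirgok → lirgoken.

lirgoken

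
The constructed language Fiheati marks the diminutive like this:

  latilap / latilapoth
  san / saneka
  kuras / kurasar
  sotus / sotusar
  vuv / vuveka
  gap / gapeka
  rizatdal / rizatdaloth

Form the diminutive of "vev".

veveka

"vev" has 1 vowel. The stems with 1 vowel (san → saneka, vuv → vuveka, gap → gapeka) add -eka.
So vev → veveka.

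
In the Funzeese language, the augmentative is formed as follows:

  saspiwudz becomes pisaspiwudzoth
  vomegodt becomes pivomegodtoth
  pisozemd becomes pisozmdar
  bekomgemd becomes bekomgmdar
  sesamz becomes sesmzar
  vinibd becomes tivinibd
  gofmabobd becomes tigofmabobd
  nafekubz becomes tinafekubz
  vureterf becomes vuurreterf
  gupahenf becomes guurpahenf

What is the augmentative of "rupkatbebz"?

"rupkatbebz" has second-to-last letter 'b'. The stems whose second-to-last letter is 'b' (vinibd → tivinibd, gofmabobd → tigofmabobd, nafekubz → tinafekubz) add the prefix ti-.
The other patterns: stems whose second-to-last letter is 'd' add pi- … -oth around the stem; stems whose second-to-last letter is 'm' delete the last vowel and add -ar; stems whose second-to-last letter is 'n' or 'r' insert -ur- after the first vowel.
So rupkatbebz → tirupkatbebz.

tirupkatbebz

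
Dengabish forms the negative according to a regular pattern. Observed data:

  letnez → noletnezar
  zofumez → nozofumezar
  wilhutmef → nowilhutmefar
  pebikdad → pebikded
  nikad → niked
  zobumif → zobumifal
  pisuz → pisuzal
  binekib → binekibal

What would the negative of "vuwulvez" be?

wilhutmef and zobumif both end in -f yet inflect differently (nowilhutmefar, zobumifal), so the final letter is not what conditions the rule; the last vowel is.
"vuwulvez" has last vowel 'e'. The stems whose last vowel is 'e' (letnez → noletnezar, zofumez → nozofumezar, wilhutmef → nowilhutmefar) add no- … -ar around the stem.
The other patterns: stems whose last vowel is 'a' change the last vowel to 'e'; stems whose last vowel is 'i' or 'u' add -al.
So vuwulvez → novuwulvezar.

novuwulvezar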